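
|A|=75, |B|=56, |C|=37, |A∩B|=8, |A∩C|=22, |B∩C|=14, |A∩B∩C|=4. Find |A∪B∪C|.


|A∪B∪C| = 75+56+37-8-22-14+4 = 128

|A∪B∪C| = 128


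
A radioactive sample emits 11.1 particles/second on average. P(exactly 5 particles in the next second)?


Poisson(λ=11.1): P(X=5) = e^(-λ)×λ^k/k!
= e^(-11.1) × 11.1^5 / 5!
≈ 1.511232382e-05 × 168505.81551 / 120 ≈ 0.021221

P(X=5) ≈ 0.021221 ≈ 2.12%


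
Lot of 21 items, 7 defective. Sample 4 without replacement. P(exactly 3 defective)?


Hypergeometric: C(7,3)×C(14,1)/C(21,4)
= 35×14/5985 = 14/171

P(X=3) = 14/171 ≈ 8.19%


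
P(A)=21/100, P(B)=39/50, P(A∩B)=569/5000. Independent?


P(A)×P(B) = 819/5000
P(A∩B) = 569/5000
Not equal → NOT independent

No, not independent


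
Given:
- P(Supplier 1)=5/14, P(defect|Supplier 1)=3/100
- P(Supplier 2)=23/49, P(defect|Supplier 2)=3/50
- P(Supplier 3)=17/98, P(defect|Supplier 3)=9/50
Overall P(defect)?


P(B) = Σ P(B|Aᵢ)×P(Aᵢ)
  3/100×5/14 = 3/280
  3/50×23/49 = 69/2450
  9/50×17/98 = 153/4900
Sum = 687/9800

P(defect) = 687/9800 ≈ 7.01%


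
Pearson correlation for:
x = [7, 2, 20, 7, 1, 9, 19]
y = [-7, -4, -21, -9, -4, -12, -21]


n=7, Σx=65, Σy=-78, Σxy=-1051, Σx²=945, Σy²=1188
r = (7×(-1051) - 65×(-78))/√((7×945 - 65²)(7×1188 - (-78)²))
= -2287/√(2390×2232) = -2287/√5334480 ≈ -2287/2309.6493 ≈ -0.9902

r ≈ -0.9902


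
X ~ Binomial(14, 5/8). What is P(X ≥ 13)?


P(X ≥ 13) = Σ P(X=i) for i=13..14
P(X=13) = 25634765625/2199023255552
P(X=14) = 6103515625/4398046511104
Sum = 57373046875/4398046511104

P(X ≥ 13) = 57373046875/4398046511104 ≈ 1.30%


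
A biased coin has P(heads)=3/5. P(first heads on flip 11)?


Geometric: P(X=11) = (1-p)^(k-1)×p = (2/5)^10×3/5 = 3072/48828125

P(X=11) = 3072/48828125 ≈ 0.01%


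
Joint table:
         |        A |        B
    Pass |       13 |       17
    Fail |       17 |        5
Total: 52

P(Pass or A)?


P(Pass∨A) = P(Pass) + P(A) - P(Pass∧A)
= (30 + 30 - 13)/52 = 47/52

P = 47/52 ≈ 90.38%


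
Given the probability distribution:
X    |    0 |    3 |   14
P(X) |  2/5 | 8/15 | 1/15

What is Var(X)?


E[X] = 38/15
E[X²] = 268/15
Var(X) = E[X²] - (E[X])² = 268/15 - 1444/225 = 2576/225

Var(X) = 2576/225 ≈ 11.4489


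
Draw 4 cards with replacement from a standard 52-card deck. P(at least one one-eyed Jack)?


P(not a one-eyed Jack) = 50/52 = 25/26
P(none in 4 draws) = (25/26)^4 = 390625/456976
P(≥1 one-eyed Jack) = 1 - 390625/456976 = 66351/456976

P = 66351/456976 ≈ 14.52%


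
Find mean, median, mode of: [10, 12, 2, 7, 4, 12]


Sorted: [2, 4, 7, 10, 12, 12]
Mean = 47/6
Median = 17/2
Freq: {10: 1, 12: 2, 2: 1, 7: 1, 4: 1}
Mode: [12]

Mean=47/6, Median=17/2, Mode=12


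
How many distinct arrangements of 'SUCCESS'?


Letters: 7, freq: {'S': 3, 'U': 1, 'C': 2, 'E': 1}
7!/(3!×1!×2!×1!) = 5040/12 = 420

420


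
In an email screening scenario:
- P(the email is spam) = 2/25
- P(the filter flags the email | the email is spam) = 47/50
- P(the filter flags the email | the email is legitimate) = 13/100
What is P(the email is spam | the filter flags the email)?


Using Bayes' theorem:
P(A|B) = P(B|A)·P(A) / P(B)

P(the filter flags the email) = 47/50 × 2/25 + 13/100 × 23/25
= 47/625 + 299/2500 = 487/2500

P(the email is spam|the filter flags the email) = (47/625) / (487/2500) = 188/487

P(the email is spam|the filter flags the email) = 188/487 ≈ 38.60%


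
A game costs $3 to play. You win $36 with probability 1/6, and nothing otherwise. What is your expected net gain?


E[gain] = (36-3)×1/6 + (-3)×5/6
= 11/2 - 5/2 = 3

Expected net gain = $3 ≈ $3.00


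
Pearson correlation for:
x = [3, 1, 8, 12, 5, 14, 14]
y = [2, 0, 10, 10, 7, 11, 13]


n=7, Σx=57, Σy=53, Σxy=577, Σx²=635, Σy²=543
r = (7×577 - 57×53)/√((7×635 - 57²)(7×543 - 53²))
= 1018/√(1196×992) = 1018/√1186432 ≈ 1018/1089.2346 ≈ 0.9346

r ≈ 0.9346


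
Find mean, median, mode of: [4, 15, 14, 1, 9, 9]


Sorted: [1, 4, 9, 9, 14, 15]
Mean = 52/6 = 26/3
Median = 9
Freq: {4: 1, 15: 1, 14: 1, 1: 1, 9: 2}
Mode: [9]

Mean=26/3, Median=9, Mode=9


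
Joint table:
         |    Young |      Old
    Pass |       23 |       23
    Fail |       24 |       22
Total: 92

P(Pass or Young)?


P(Pass∨Young) = P(Pass) + P(Young) - P(Pass∧Young)
= (46 + 47 - 23)/92 = 70/92 = 35/46

P = 35/46 ≈ 76.09%


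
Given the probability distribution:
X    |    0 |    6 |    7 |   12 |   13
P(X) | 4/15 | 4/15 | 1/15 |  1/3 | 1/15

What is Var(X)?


E[X] = 104/15
E[X²] = 1082/15
Var(X) = E[X²] - (E[X])² = 1082/15 - 10816/225 = 5414/225

Var(X) = 5414/225 ≈ 24.0622


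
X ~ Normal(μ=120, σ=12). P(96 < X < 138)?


z₁=(96-120)/12=-2.0, z₂=(138-120)/12=1.5
P = Φ(1.5) - Φ(-2.0) = 0.933193 - 0.022750 = 0.910443 ≈ 0.9104

P(96 < X < 138) ≈ 0.9104


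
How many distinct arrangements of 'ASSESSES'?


Letters: 8, freq: {'A': 1, 'S': 5, 'E': 2}
8!/(1!×5!×2!) = 40320/240 = 168

168


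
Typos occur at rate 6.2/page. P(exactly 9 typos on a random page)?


Poisson(λ=6.2): P(X=9) = e^(-λ)×λ^k/k!
= e^(-6.2) × 6.2^9 / 9!
≈ 0.002029430636 × 13537086.5463 / 362880 ≈ 0.075707

P(X=9) ≈ 0.075707 ≈ 7.57%


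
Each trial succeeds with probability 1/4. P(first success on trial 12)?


Geometric: P(X=12) = (1-p)^(k-1)×p = (3/4)^11×1/4 = 177147/16777216

P(X=12) = 177147/16777216 ≈ 1.06%


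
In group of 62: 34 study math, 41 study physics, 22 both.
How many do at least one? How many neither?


|A∪B| = 34+41-22 = 53
Neither = 62-53 = 9

At least one: 53; Neither: 9


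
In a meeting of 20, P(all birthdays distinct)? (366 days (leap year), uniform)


P(all different) = Π(366-i)/366 for i=0..19
= (366/366)×(365/366)×...×(347/366)
= 0.589430

P ≈ 0.5894 ≈ 58.94%


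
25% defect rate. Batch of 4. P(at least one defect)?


P(all good) = (3/4)^4 = 81/256
P(≥1 defect) = 175/256

P = 175/256 ≈ 68.36%


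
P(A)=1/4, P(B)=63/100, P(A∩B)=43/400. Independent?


P(A)×P(B) = 63/400
P(A∩B) = 43/400
Not equal → NOT independent

No, not independent


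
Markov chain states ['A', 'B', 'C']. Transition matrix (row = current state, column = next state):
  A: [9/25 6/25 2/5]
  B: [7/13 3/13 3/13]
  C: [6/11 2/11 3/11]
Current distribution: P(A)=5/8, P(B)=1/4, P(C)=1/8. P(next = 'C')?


P(next=C) = Σᵢ P(now=i)×P(i→C)
= 5/8×2/5 + 1/4×3/13 + 1/8×3/11
= 1/4 + 3/52 + 3/88 = 391/1144

P = 391/1144 ≈ 0.3418


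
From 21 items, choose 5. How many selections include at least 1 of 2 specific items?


Complement: C(21,5) - C(19,5) = 20349 - 11628 = 8721

8721


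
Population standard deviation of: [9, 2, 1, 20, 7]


Mean = 39/5
  (9-39/5)²=36/25
  (2-39/5)²=841/25
  (1-39/5)²=1156/25
  (20-39/5)²=3721/25
  (7-39/5)²=16/25
Σ(x-μ)² = 1154/5
σ² = (1154/5)/5 = 1154/25

σ = √(1154/25) ≈ 6.7941


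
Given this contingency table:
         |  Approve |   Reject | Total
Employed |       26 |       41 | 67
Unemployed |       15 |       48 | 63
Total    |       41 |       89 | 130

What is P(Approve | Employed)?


P(Approve | Employed) = 26/(26+41) = 26/67

P(Approve|Employed) = 26/67 ≈ 38.81%


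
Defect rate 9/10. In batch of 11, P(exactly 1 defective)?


Binomial: P(X=1) = C(11,1)×p^1×(1-p)^10
= 11 × 9/10 × 1/10000000000 = 99/100000000000

P(X=1) = 99/100000000000 ≈ 0.00%


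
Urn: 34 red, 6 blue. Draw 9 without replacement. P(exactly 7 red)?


Hypergeometric: C(34,7)×C(6,2)/C(40,9)
= 5379616×15/273438880 = 2697/9139

P(X=7) = 2697/9139 ≈ 29.51%


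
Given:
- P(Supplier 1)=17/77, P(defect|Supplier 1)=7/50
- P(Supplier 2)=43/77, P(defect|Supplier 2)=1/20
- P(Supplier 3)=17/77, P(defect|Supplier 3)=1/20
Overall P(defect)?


P(B) = Σ P(B|Aᵢ)×P(Aᵢ)
  7/50×17/77 = 17/550
  1/20×43/77 = 43/1540
  1/20×17/77 = 17/1540
Sum = 269/3850

P(defect) = 269/3850 ≈ 6.99%


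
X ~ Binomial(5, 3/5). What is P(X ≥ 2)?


P(X ≥ 2) = Σ P(X=i) for i=2..5
P(X=2) = 144/625
P(X=3) = 216/625
P(X=4) = 162/625
P(X=5) = 243/3125
Sum = 2853/3125

P(X ≥ 2) = 2853/3125 ≈ 91.30%


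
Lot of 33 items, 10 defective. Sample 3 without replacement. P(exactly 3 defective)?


Hypergeometric: C(10,3)×C(23,0)/C(33,3)
= 120×1/5456 = 15/682

P(X=3) = 15/682 ≈ 2.20%


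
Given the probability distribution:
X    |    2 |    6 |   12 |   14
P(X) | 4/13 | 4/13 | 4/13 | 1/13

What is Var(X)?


E[X] = 94/13
E[X²] = 932/13
Var(X) = E[X²] - (E[X])² = 932/13 - 8836/169 = 3280/169

Var(X) = 3280/169 ≈ 19.4083


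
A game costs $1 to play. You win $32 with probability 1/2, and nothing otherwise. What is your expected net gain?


E[gain] = (32-1)×1/2 + (-1)×1/2
= 31/2 - 1/2 = 15

Expected net gain = $15 ≈ $15.00


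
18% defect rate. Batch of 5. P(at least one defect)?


P(all good) = (41/50)^5 = 115856201/312500000
P(≥1 defect) = 196643799/312500000

P = 196643799/312500000 ≈ 62.93%


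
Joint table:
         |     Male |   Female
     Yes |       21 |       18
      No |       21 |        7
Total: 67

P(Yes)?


P(Yes) = (21+18)/67 = 39/67

P(Yes) = 39/67 ≈ 58.21%


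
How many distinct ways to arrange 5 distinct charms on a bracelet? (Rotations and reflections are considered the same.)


Free circular arrangements: rotations and reflections both identified.
(n-1)!/2 = 4!/2 = 24/2 = 12

12


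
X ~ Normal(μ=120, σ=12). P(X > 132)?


z = (132-120)/12 = 1.0
P(X > 132) = 1 - P(Z ≤ 1.0) = 1 - 0.8413 = 0.1587

P(X > 132) ≈ 0.1587


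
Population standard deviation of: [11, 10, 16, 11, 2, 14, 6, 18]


Mean = 88/8 = 11
  (11-11)²=0
  (10-11)²=1
  (16-11)²=25
  (11-11)²=0
  (2-11)²=81
  (14-11)²=9
  (6-11)²=25
  (18-11)²=49
Σ(x-μ)² = 190
σ² = 190/8 = 95/4

σ = √(95/4) ≈ 4.8734


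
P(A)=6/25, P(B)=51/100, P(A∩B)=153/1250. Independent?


P(A)×P(B) = 153/1250
P(A∩B) = 153/1250
Equal ✓ → Independent

Yes, independent


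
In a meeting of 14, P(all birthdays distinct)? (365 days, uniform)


P(all different) = Π(365-i)/365 for i=0..13
= (365/365)×(364/365)×...×(352/365)
= 0.776897

P ≈ 0.7769 ≈ 77.69%


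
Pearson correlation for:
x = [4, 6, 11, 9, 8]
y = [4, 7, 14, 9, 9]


n=5, Σx=38, Σy=43, Σxy=365, Σx²=318, Σy²=423
r = (5×365 - 38×43)/√((5×318 - 38²)(5×423 - 43²))
= 191/√(146×266) = 191/√38836 ≈ 191/197.0685 ≈ 0.9692

r ≈ 0.9692


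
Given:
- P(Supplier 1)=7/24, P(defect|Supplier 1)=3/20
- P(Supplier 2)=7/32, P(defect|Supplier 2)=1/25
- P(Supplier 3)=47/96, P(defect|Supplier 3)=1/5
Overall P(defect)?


P(B) = Σ P(B|Aᵢ)×P(Aᵢ)
  3/20×7/24 = 7/160
  1/25×7/32 = 7/800
  1/5×47/96 = 47/480
Sum = 361/2400

P(defect) = 361/2400 ≈ 15.04%


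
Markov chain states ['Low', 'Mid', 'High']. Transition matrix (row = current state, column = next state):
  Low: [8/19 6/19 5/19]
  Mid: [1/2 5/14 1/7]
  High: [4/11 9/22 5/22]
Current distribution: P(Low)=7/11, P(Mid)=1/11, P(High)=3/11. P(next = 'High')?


P(next=High) = Σᵢ P(now=i)×P(i→High)
= 7/11×5/19 + 1/11×1/7 + 3/11×5/22
= 35/209 + 1/77 + 15/242 = 7803/32186

P = 7803/32186 ≈ 0.2424


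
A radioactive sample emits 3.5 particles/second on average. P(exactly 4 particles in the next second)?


Poisson(λ=3.5): P(X=4) = e^(-λ)×λ^k/k!
= e^(-3.5) × 3.5^4 / 4!
≈ 0.03019738342 × 150.0625 / 24 ≈ 0.188812

P(X=4) ≈ 0.188812 ≈ 18.88%


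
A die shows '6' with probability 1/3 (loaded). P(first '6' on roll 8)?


Geometric: P(X=8) = (1-p)^(k-1)×p = (2/3)^7×1/3 = 128/6561

P(X=8) = 128/6561 ≈ 1.95%


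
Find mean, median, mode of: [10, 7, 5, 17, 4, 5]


Sorted: [4, 5, 5, 7, 10, 17]
Mean = 48/6 = 8
Median = 6
Freq: {10: 1, 7: 1, 5: 2, 17: 1, 4: 1}
Mode: [5]

Mean=8, Median=6, Mode=5


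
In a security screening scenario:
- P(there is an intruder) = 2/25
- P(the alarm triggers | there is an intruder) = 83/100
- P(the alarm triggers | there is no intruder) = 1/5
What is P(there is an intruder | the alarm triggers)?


Using Bayes' theorem:
P(A|B) = P(B|A)·P(A) / P(B)

P(the alarm triggers) = 83/100 × 2/25 + 1/5 × 23/25
= 83/1250 + 23/125 = 313/1250

P(there is an intruder|the alarm triggers) = (83/1250) / (313/1250) = 83/313

P(there is an intruder|the alarm triggers) = 83/313 ≈ 26.52%


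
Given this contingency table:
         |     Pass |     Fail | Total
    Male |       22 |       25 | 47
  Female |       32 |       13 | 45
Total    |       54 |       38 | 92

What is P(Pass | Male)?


P(Pass | Male) = 22/(22+25) = 22/47

P(Pass|Male) = 22/47 ≈ 46.81%


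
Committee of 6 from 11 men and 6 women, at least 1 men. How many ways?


Count by #men:
  1M,5W: C(11,1)×C(6,5)=66
  2M,4W: C(11,2)×C(6,4)=825
  3M,3W: C(11,3)×C(6,3)=3300
  4M,2W: C(11,4)×C(6,2)=4950
  5M,1W: C(11,5)×C(6,1)=2772
  6M,0W: C(11,6)×C(6,0)=462
Total = 12375

12375


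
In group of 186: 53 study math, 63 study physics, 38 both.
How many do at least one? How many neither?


|A∪B| = 53+63-38 = 78
Neither = 186-78 = 108

At least one: 78; Neither: 108


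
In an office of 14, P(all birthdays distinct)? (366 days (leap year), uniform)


P(all different) = Π(366-i)/366 for i=0..13
= (366/366)×(365/366)×...×(353/366)
= 0.777440

P ≈ 0.7774 ≈ 77.74%


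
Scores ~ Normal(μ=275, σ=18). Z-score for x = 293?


z = (x - μ)/σ = (293 - 275)/18 = 1.0

z = 1.0


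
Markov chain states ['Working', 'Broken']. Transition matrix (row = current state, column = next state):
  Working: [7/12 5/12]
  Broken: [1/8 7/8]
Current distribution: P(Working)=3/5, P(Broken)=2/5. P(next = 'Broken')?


P(next=Broken) = Σᵢ P(now=i)×P(i→Broken)
= 3/5×5/12 + 2/5×7/8
= 1/4 + 7/20 = 3/5

P = 3/5 ≈ 0.6000


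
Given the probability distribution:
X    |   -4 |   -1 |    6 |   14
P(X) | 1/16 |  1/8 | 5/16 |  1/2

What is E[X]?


E[X] = Σ x·P(X=x)
= (-4)×(1/16) + (-1)×(1/8) + (6)×(5/16) + (14)×(1/2)
= 17/2

E[X] = 17/2


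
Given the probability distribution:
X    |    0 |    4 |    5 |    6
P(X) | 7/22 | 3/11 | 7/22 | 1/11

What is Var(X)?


E[X] = 71/22
E[X²] = 343/22
Var(X) = E[X²] - (E[X])² = 343/22 - 5041/484 = 2505/484

Var(X) = 2505/484 ≈ 5.1756


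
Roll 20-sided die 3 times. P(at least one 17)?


P(no 17)^3 = (19/20)^3 = 6859/8000
P(≥1) = 1 - 6859/8000 = 1141/8000

P = 1141/8000 ≈ 14.26%


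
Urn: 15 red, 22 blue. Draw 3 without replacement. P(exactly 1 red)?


Hypergeometric: C(15,1)×C(22,2)/C(37,3)
= 15×231/7770 = 33/74

P(X=1) = 33/74 ≈ 44.59%


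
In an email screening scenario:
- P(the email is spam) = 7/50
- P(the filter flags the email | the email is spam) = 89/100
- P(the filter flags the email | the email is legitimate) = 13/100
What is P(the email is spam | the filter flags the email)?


Using Bayes' theorem:
P(A|B) = P(B|A)·P(A) / P(B)

P(the filter flags the email) = 89/100 × 7/50 + 13/100 × 43/50
= 623/5000 + 559/5000 = 591/2500

P(the email is spam|the filter flags the email) = (623/5000) / (591/2500) = 623/1182

P(the email is spam|the filter flags the email) = 623/1182 ≈ 52.71%


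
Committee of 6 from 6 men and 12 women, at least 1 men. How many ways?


Count by #men:
  1M,5W: C(6,1)×C(12,5)=4752
  2M,4W: C(6,2)×C(12,4)=7425
  3M,3W: C(6,3)×C(12,3)=4400
  4M,2W: C(6,4)×C(12,2)=990
  5M,1W: C(6,5)×C(12,1)=72
  6M,0W: C(6,6)×C(12,0)=1
Total = 17640

17640


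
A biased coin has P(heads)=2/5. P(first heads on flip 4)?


Geometric: P(X=4) = (1-p)^(k-1)×p = (3/5)^3×2/5 = 54/625

P(X=4) = 54/625 ≈ 8.64%


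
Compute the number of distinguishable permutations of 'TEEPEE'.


Letters: 6, freq: {'T': 1, 'E': 4, 'P': 1}
6!/(1!×4!×1!) = 720/24 = 30

30


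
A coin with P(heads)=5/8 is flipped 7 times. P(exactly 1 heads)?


Binomial: P(X=1) = C(7,1)×p^1×(1-p)^6
= 7 × 5/8 × 729/262144 = 25515/2097152

P(X=1) = 25515/2097152 ≈ 1.22%


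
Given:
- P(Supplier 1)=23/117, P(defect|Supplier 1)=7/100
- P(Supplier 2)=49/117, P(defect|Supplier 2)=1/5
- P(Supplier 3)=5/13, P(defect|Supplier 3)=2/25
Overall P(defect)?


P(B) = Σ P(B|Aᵢ)×P(Aᵢ)
  7/100×23/117 = 161/11700
  1/5×49/117 = 49/585
  2/25×5/13 = 2/65
Sum = 1501/11700

P(defect) = 1501/11700 ≈ 12.83%


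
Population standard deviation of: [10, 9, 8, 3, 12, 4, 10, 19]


Mean = 75/8
  (10-75/8)²=25/64
  (9-75/8)²=9/64
  (8-75/8)²=121/64
  (3-75/8)²=2601/64
  (12-75/8)²=441/64
  (4-75/8)²=1849/64
  (10-75/8)²=25/64
  (19-75/8)²=5929/64
Σ(x-μ)² = 1375/8
σ² = (1375/8)/8 = 1375/64

σ = √(1375/64) ≈ 4.6351


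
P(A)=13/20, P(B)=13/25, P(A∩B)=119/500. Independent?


P(A)×P(B) = 169/500
P(A∩B) = 119/500
Not equal → NOT independent

No, not independent


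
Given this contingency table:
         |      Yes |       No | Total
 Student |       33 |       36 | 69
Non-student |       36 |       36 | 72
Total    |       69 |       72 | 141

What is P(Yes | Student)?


P(Yes | Student) = 33/(33+36) = 33/69 = 11/23

P(Yes|Student) = 11/23 ≈ 47.83%


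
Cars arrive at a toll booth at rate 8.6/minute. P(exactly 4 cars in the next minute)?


Poisson(λ=8.6): P(X=4) = e^(-λ)×λ^k/k!
= e^(-8.6) × 8.6^4 / 4!
≈ 0.0001841057937 × 5470.0816 / 24 ≈ 0.041961

P(X=4) ≈ 0.041961 ≈ 4.20%


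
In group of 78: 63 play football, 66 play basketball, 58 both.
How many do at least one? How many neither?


|A∪B| = 63+66-58 = 71
Neither = 78-71 = 7

At least one: 71; Neither: 7


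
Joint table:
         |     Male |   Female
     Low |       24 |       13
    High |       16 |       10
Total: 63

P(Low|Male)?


P(Low|Male) = 24/(24+16) = 24/40 = 3/5

P = 3/5 ≈ 60.00%


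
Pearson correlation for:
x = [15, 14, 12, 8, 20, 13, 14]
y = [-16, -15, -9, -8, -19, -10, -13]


n=7, Σx=96, Σy=-90, Σxy=-1314, Σx²=1394, Σy²=1256
r = (7×(-1314) - 96×(-90))/√((7×1394 - 96²)(7×1256 - (-90)²))
= -558/√(542×692) = -558/√375064 ≈ -558/612.4247 ≈ -0.9111

r ≈ -0.9111


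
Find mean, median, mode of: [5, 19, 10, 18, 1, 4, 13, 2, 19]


Sorted: [1, 2, 4, 5, 10, 13, 18, 19, 19]
Mean = 91/9
Median = 10
Freq: {5: 1, 19: 2, 10: 1, 18: 1, 1: 1, 4: 1, 13: 1, 2: 1}
Mode: [19]

Mean=91/9, Median=10, Mode=19


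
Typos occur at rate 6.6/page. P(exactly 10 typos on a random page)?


Poisson(λ=6.6): P(X=10) = e^(-λ)×λ^k/k!
= e^(-6.6) × 6.6^10 / 10!
≈ 0.001360368038 × 156833688.091 / 3628800 ≈ 0.058794

P(X=10) ≈ 0.058794 ≈ 5.88%


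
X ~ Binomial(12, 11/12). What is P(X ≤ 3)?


P(X ≤ 3) = Σ P(X=i) for i=0..3
P(X=0) = 1/8916100448256
P(X=1) = 11/743008370688
P(X=2) = 1331/1486016741376
P(X=3) = 73205/2229025112064
Sum = 100313/2972033482752

P(X ≤ 3) = 100313/2972033482752 ≈ 0.00%


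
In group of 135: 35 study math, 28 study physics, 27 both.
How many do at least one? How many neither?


|A∪B| = 35+28-27 = 36
Neither = 135-36 = 99

At least one: 36; Neither: 99


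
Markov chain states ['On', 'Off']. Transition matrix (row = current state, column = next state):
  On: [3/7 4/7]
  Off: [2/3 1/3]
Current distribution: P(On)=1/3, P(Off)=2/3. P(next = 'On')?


P(next=On) = Σᵢ P(now=i)×P(i→On)
= 1/3×3/7 + 2/3×2/3
= 1/7 + 4/9 = 37/63

P = 37/63 ≈ 0.5873


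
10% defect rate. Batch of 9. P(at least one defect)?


P(all good) = (9/10)^9 = 387420489/1000000000
P(≥1 defect) = 612579511/1000000000

P = 612579511/1000000000 ≈ 61.26%


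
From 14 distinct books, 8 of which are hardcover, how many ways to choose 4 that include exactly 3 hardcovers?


Choose 3 of the 8 hardcovers and 1 of the other 6 books:
C(8,3)×C(6,1) = 56×6 = 336

336


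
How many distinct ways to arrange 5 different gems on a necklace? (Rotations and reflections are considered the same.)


Free circular arrangements: rotations and reflections both identified.
(n-1)!/2 = 4!/2 = 24/2 = 12

12


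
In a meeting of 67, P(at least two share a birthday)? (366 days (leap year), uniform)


P(all different) = Π(366-i)/366 for i=0..66
= 0.001590
P(match) = 1 - 0.001590 = 0.998410

P ≈ 0.9984 ≈ 99.84%


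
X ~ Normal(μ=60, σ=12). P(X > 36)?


z = (36-60)/12 = -2.0
P(X > 36) = 1 - P(Z ≤ -2.0) = 1 - 0.0228 = 0.9772

P(X > 36) ≈ 0.9772


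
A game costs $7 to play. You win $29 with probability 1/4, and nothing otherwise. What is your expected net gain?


E[gain] = (29-7)×1/4 + (-7)×3/4
= 11/2 - 21/4 = 1/4

Expected net gain = $1/4 ≈ $0.25


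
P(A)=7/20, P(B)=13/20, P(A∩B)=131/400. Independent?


P(A)×P(B) = 91/400
P(A∩B) = 131/400
Not equal → NOT independent

No, not independent


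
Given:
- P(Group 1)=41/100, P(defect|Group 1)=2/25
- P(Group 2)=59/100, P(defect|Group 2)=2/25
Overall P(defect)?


P(B) = Σ P(B|Aᵢ)×P(Aᵢ)
  2/25×41/100 = 41/1250
  2/25×59/100 = 59/1250
Sum = 2/25

P(defect) = 2/25 ≈ 8.00%


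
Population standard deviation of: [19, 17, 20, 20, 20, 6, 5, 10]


Mean = 117/8
  (19-117/8)²=1225/64
  (17-117/8)²=361/64
  (20-117/8)²=1849/64
  (20-117/8)²=1849/64
  (20-117/8)²=1849/64
  (6-117/8)²=4761/64
  (5-117/8)²=5929/64
  (10-117/8)²=1369/64
Σ(x-μ)² = 2399/8
σ² = (2399/8)/8 = 2399/64

σ = √(2399/64) ≈ 6.1224


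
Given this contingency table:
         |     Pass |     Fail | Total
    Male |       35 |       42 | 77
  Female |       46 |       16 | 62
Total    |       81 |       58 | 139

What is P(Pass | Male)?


P(Pass | Male) = 35/(35+42) = 35/77 = 5/11

P(Pass|Male) = 5/11 ≈ 45.45%


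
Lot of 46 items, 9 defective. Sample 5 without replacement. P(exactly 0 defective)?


Hypergeometric: C(9,0)×C(37,5)/C(46,5)
= 1×435897/1370754 = 629/1978

P(X=0) = 629/1978 ≈ 31.80%


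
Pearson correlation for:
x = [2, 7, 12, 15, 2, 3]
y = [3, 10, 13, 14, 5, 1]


n=6, Σx=41, Σy=46, Σxy=455, Σx²=435, Σy²=500
r = (6×455 - 41×46)/√((6×435 - 41²)(6×500 - 46²))
= 844/√(929×884) = 844/√821236 ≈ 844/906.2207 ≈ 0.9313

r ≈ 0.9313


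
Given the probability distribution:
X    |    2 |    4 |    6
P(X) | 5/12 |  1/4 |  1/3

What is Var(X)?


E[X] = 23/6
E[X²] = 53/3
Var(X) = E[X²] - (E[X])² = 53/3 - 529/36 = 107/36

Var(X) = 107/36 ≈ 2.9722


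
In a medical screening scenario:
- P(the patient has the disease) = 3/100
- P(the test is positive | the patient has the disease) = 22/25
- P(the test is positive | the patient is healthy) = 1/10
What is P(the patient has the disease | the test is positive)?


Using Bayes' theorem:
P(A|B) = P(B|A)·P(A) / P(B)

P(the test is positive) = 22/25 × 3/100 + 1/10 × 97/100
= 33/1250 + 97/1000 = 617/5000

P(the patient has the disease|the test is positive) = (33/1250) / (617/5000) = 132/617

P(the patient has the disease|the test is positive) = 132/617 ≈ 21.39%


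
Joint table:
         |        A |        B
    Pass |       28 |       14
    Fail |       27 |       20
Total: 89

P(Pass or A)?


P(Pass∨A) = P(Pass) + P(A) - P(Pass∧A)
= (42 + 55 - 28)/89 = 69/89

P = 69/89 ≈ 77.53%


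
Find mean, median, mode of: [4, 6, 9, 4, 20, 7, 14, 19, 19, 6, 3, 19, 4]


Sorted: [3, 4, 4, 4, 6, 6, 7, 9, 14, 19, 19, 19, 20]
Mean = 134/13
Median = 7
Freq: {4: 3, 6: 2, 9: 1, 20: 1, 7: 1, 14: 1, 19: 3, 3: 1}
Mode: [4, 19]

Mean=134/13, Median=7, Mode=[4, 19]


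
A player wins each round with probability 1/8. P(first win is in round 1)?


Geometric: P(X=1) = (1-p)^(k-1)×p = (7/8)^0×1/8 = 1/8

P(X=1) = 1/8 ≈ 12.50%


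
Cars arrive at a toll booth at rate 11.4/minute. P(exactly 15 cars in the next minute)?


Poisson(λ=11.4): P(X=15) = e^(-λ)×λ^k/k!
= e^(-11.4) × 11.4^15 / 15!
≈ 1.119548484e-05 × 7.13793797839e+15 / 1307674368000 ≈ 0.061111

P(X=15) ≈ 0.061111 ≈ 6.11%


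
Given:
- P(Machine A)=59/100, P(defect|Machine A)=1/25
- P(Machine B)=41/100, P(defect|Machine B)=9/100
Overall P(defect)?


P(B) = Σ P(B|Aᵢ)×P(Aᵢ)
  1/25×59/100 = 59/2500
  9/100×41/100 = 369/10000
Sum = 121/2000

P(defect) = 121/2000 ≈ 6.05%


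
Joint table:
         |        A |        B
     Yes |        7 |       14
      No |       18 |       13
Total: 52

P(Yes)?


P(Yes) = (7+14)/52 = 21/52

P(Yes) = 21/52 ≈ 40.38%


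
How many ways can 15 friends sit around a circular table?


Circular arrangements of 15 distinct objects: fix one position to break rotational symmetry.
(n-1)! = 14! = 87178291200

87178291200


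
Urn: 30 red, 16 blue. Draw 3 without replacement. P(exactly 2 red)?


Hypergeometric: C(30,2)×C(16,1)/C(46,3)
= 435×16/15180 = 116/253

P(X=2) = 116/253 ≈ 45.85%


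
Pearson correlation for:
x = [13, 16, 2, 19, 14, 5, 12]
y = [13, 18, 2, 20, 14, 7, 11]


n=7, Σx=81, Σy=85, Σxy=1204, Σx²=1155, Σy²=1263
r = (7×1204 - 81×85)/√((7×1155 - 81²)(7×1263 - 85²))
= 1543/√(1524×1616) = 1543/√2462784 ≈ 1543/1569.3260 ≈ 0.9832

r ≈ 0.9832


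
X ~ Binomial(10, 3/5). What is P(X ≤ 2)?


P(X ≤ 2) = Σ P(X=i) for i=0..2
P(X=0) = 1024/9765625
P(X=1) = 3072/1953125
P(X=2) = 20736/1953125
Sum = 120064/9765625

P(X ≤ 2) = 120064/9765625 ≈ 1.23%


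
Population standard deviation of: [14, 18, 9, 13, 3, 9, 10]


Mean = 76/7
  (14-76/7)²=484/49
  (18-76/7)²=2500/49
  (9-76/7)²=169/49
  (13-76/7)²=225/49
  (3-76/7)²=3025/49
  (9-76/7)²=169/49
  (10-76/7)²=36/49
Σ(x-μ)² = 944/7
σ² = (944/7)/7 = 944/49

σ = √(944/49) ≈ 4.3892


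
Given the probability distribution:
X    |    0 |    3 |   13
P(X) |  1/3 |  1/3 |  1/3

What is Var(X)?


E[X] = 16/3
E[X²] = 178/3
Var(X) = E[X²] - (E[X])² = 178/3 - 256/9 = 278/9

Var(X) = 278/9 ≈ 30.8889


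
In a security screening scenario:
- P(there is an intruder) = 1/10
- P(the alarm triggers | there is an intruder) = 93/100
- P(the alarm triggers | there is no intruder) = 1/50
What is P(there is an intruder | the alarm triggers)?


Using Bayes' theorem:
P(A|B) = P(B|A)·P(A) / P(B)

P(the alarm triggers) = 93/100 × 1/10 + 1/50 × 9/10
= 93/1000 + 9/500 = 111/1000

P(there is an intruder|the alarm triggers) = (93/1000) / (111/1000) = 31/37

P(there is an intruder|the alarm triggers) = 31/37 ≈ 83.78%


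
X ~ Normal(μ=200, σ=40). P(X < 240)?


z = (240-200)/40 = 1.0
P(Z < 1.0) = 0.8413

P(X < 240) ≈ 0.8413


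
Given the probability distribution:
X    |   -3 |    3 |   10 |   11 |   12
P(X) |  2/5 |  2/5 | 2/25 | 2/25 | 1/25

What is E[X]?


E[X] = Σ x·P(X=x)
= (-3)×(2/5) + (3)×(2/5) + (10)×(2/25) + (11)×(2/25) + (12)×(1/25)
= 54/25

E[X] = 54/25


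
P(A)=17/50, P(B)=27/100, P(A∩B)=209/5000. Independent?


P(A)×P(B) = 459/5000
P(A∩B) = 209/5000
Not equal → NOT independent

No, not independent


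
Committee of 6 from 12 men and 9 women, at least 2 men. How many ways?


Count by #men:
  2M,4W: C(12,2)×C(9,4)=8316
  3M,3W: C(12,3)×C(9,3)=18480
  4M,2W: C(12,4)×C(9,2)=17820
  5M,1W: C(12,5)×C(9,1)=7128
  6M,0W: C(12,6)×C(9,0)=924
Total = 52668

52668


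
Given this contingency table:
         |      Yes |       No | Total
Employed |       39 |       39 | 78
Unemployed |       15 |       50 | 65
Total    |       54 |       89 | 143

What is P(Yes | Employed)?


P(Yes | Employed) = 39/(39+39) = 39/78 = 1/2

P(Yes|Employed) = 1/2 ≈ 50.00%


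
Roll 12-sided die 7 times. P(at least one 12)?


P(no 12)^7 = (11/12)^7 = 19487171/35831808
P(≥1) = 1 - 19487171/35831808 = 16344637/35831808

P = 16344637/35831808 ≈ 45.61%


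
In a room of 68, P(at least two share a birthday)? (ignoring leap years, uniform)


P(all different) = Π(365-i)/365 for i=0..67
= 0.001274
P(match) = 1 - 0.001274 = 0.998726

P ≈ 0.9987 ≈ 99.87%


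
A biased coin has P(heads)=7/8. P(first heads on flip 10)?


Geometric: P(X=10) = (1-p)^(k-1)×p = (1/8)^9×7/8 = 7/1073741824

P(X=10) = 7/1073741824 ≈ 0.00%


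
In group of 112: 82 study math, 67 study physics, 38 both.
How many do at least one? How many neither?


|A∪B| = 82+67-38 = 111
Neither = 112-111 = 1

At least one: 111; Neither: 1


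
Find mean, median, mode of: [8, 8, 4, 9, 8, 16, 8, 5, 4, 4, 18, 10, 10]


Sorted: [4, 4, 4, 5, 8, 8, 8, 8, 9, 10, 10, 16, 18]
Mean = 112/13
Median = 8
Freq: {8: 4, 4: 3, 9: 1, 16: 1, 5: 1, 18: 1, 10: 2}
Mode: [8]

Mean=112/13, Median=8, Mode=8


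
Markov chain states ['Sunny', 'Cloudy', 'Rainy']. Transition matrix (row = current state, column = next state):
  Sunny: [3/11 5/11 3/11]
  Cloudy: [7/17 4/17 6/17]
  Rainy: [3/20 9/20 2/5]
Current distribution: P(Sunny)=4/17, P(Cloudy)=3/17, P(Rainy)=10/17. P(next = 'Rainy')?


P(next=Rainy) = Σᵢ P(now=i)×P(i→Rainy)
= 4/17×3/11 + 3/17×6/17 + 10/17×2/5
= 12/187 + 18/289 + 4/17 = 1150/3179

P = 1150/3179 ≈ 0.3617


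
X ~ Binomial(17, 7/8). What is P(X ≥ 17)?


P(X ≥ 17) = Σ P(X=i) for i=17..17
P(X=17) = 232630513987207/2251799813685248
Sum = 232630513987207/2251799813685248

P(X ≥ 17) = 232630513987207/2251799813685248 ≈ 10.33%


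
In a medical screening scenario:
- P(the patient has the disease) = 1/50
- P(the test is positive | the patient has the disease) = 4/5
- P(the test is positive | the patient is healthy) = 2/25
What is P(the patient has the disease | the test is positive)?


Using Bayes' theorem:
P(A|B) = P(B|A)·P(A) / P(B)

P(the test is positive) = 4/5 × 1/50 + 2/25 × 49/50
= 2/125 + 49/625 = 59/625

P(the patient has the disease|the test is positive) = (2/125) / (59/625) = 10/59

P(the patient has the disease|the test is positive) = 10/59 ≈ 16.95%


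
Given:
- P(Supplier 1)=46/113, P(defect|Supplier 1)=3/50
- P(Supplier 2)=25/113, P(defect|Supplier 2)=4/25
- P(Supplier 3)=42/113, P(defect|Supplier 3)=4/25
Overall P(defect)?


P(B) = Σ P(B|Aᵢ)×P(Aᵢ)
  3/50×46/113 = 69/2825
  4/25×25/113 = 4/113
  4/25×42/113 = 168/2825
Sum = 337/2825

P(defect) = 337/2825 ≈ 11.93%


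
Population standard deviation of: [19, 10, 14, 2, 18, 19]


Mean = 82/6 = 41/3
  (19-41/3)²=256/9
  (10-41/3)²=121/9
  (14-41/3)²=1/9
  (2-41/3)²=1225/9
  (18-41/3)²=169/9
  (19-41/3)²=256/9
Σ(x-μ)² = 676/3
σ² = (676/3)/6 = 338/9

σ = √(338/9) ≈ 6.1283


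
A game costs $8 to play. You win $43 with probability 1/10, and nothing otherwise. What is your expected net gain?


E[gain] = (43-8)×1/10 + (-8)×9/10
= 7/2 - 36/5 = -37/10

Expected net gain = $-37/10 ≈ $-3.70


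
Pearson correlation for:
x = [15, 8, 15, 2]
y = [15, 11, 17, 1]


n=4, Σx=40, Σy=44, Σxy=570, Σx²=518, Σy²=636
r = (4×570 - 40×44)/√((4×518 - 40²)(4×636 - 44²))
= 520/√(472×608) = 520/√286976 ≈ 520/535.7014 ≈ 0.9707

r ≈ 0.9707


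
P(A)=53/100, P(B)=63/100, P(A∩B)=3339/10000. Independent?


P(A)×P(B) = 3339/10000
P(A∩B) = 3339/10000
Equal ✓ → Independent

Yes, independent


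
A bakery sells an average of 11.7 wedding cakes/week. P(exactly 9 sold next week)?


Poisson(λ=11.7): P(X=9) = e^(-λ)×λ^k/k!
= e^(-11.7) × 11.7^9 / 9!
≈ 8.293819161e-06 × 4108400332.69 / 362880 ≈ 0.093900

P(X=9) ≈ 0.093900 ≈ 9.39%


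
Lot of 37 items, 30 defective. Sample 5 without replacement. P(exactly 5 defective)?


Hypergeometric: C(30,5)×C(7,0)/C(37,5)
= 142506×1/435897 = 2262/6919

P(X=5) = 2262/6919 ≈ 32.69%


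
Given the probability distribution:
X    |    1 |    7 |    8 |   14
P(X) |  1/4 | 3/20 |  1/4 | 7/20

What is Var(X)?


E[X] = 41/5
E[X²] = 461/5
Var(X) = E[X²] - (E[X])² = 461/5 - 1681/25 = 624/25

Var(X) = 624/25 ≈ 24.9600


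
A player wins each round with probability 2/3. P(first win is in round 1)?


Geometric: P(X=1) = (1-p)^(k-1)×p = (1/3)^0×2/3 = 2/3

P(X=1) = 2/3 ≈ 66.67%


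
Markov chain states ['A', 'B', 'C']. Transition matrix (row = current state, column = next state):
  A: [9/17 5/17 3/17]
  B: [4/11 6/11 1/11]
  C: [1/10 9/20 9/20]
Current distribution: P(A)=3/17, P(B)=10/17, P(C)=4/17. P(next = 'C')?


P(next=C) = Σᵢ P(now=i)×P(i→C)
= 3/17×3/17 + 10/17×1/11 + 4/17×9/20
= 9/289 + 10/187 + 9/85 = 3028/15895

P = 3028/15895 ≈ 0.1905


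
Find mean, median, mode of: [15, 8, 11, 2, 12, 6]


Sorted: [2, 6, 8, 11, 12, 15]
Mean = 54/6 = 9
Median = 19/2
Freq: {15: 1, 8: 1, 11: 1, 2: 1, 12: 1, 6: 1}
Mode: No mode

Mean=9, Median=19/2, Mode=No mode


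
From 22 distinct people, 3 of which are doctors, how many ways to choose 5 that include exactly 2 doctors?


Choose 2 of the 3 doctors and 3 of the other 19 people:
C(3,2)×C(19,3) = 3×969 = 2907

2907


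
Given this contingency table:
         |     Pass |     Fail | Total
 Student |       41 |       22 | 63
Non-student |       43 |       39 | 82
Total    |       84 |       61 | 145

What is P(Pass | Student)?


P(Pass | Student) = 41/(41+22) = 41/63

P(Pass|Student) = 41/63 ≈ 65.08%


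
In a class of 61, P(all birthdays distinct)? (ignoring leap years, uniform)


P(all different) = Π(365-i)/365 for i=0..60
= (365/365)×(364/365)×...×(305/365)
= 0.004911

P ≈ 0.0049 ≈ 0.49%


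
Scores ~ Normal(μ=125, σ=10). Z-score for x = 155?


z = (x - μ)/σ = (155 - 125)/10 = 3.0

z = 3.0


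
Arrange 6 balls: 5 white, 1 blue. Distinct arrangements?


6!/(5!×1!) = 6

6


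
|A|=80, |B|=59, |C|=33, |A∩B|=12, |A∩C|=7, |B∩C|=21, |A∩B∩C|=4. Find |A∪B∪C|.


|A∪B∪C| = 80+59+33-12-7-21+4 = 136

|A∪B∪C| = 136


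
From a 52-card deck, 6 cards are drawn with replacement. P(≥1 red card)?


P(not a red card) = 26/52 = 1/2
P(none in 6 draws) = (1/2)^6 = 1/64
P(≥1 red card) = 1 - 1/64 = 63/64

P = 63/64 ≈ 98.44%


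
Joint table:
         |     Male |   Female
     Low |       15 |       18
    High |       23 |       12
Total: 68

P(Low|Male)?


P(Low|Male) = 15/(15+23) = 15/38

P = 15/38 ≈ 39.47%


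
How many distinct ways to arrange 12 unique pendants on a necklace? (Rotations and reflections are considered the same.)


Free circular arrangements: rotations and reflections both identified.
(n-1)!/2 = 11!/2 = 39916800/2 = 19958400

19958400


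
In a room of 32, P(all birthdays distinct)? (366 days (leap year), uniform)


P(all different) = Π(366-i)/366 for i=0..31
= (366/366)×(365/366)×...×(335/366)
= 0.247626

P ≈ 0.2476 ≈ 24.76%


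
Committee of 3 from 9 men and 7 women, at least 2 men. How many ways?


Count by #men:
  2M,1W: C(9,2)×C(7,1)=252
  3M,0W: C(9,3)×C(7,0)=84
Total = 336

336


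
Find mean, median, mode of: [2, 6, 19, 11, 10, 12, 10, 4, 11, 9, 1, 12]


Sorted: [1, 2, 4, 6, 9, 10, 10, 11, 11, 12, 12, 19]
Mean = 107/12
Median = 10
Freq: {2: 1, 6: 1, 19: 1, 11: 2, 10: 2, 12: 2, 4: 1, 9: 1, 1: 1}
Mode: [10, 11, 12]

Mean=107/12, Median=10, Mode=[10, 11, 12]


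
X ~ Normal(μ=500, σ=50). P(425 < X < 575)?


z₁=(425-500)/50=-1.5, z₂=(575-500)/50=1.5
P = Φ(1.5) - Φ(-1.5) = 0.933193 - 0.066807 = 0.866386 ≈ 0.8664

P(425 < X < 575) ≈ 0.8664


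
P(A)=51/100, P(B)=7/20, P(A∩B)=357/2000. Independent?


P(A)×P(B) = 357/2000
P(A∩B) = 357/2000
Equal ✓ → Independent

Yes, independent


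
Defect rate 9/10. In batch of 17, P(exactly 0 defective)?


Binomial: P(X=0) = C(17,0)×p^0×(1-p)^17
= 1 × 1 × 1/100000000000000000 = 1/100000000000000000

P(X=0) = 1/100000000000000000 ≈ 0.00%


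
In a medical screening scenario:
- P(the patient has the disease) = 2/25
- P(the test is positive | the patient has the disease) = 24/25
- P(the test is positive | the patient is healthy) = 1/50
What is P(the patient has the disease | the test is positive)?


Using Bayes' theorem:
P(A|B) = P(B|A)·P(A) / P(B)

P(the test is positive) = 24/25 × 2/25 + 1/50 × 23/25
= 48/625 + 23/1250 = 119/1250

P(the patient has the disease|the test is positive) = (48/625) / (119/1250) = 96/119

P(the patient has the disease|the test is positive) = 96/119 ≈ 80.67%


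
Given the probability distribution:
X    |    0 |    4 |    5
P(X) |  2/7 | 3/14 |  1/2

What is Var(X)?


E[X] = 47/14
E[X²] = 223/14
Var(X) = E[X²] - (E[X])² = 223/14 - 2209/196 = 913/196

Var(X) = 913/196 ≈ 4.6582


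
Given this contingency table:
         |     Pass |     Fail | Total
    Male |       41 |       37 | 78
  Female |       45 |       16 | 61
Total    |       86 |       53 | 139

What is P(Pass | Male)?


P(Pass | Male) = 41/(41+37) = 41/78

P(Pass|Male) = 41/78 ≈ 52.56%


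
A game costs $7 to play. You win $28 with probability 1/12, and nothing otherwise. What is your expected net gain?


E[gain] = (28-7)×1/12 + (-7)×11/12
= 7/4 - 77/12 = -14/3

Expected net gain = $-14/3 ≈ $-4.67


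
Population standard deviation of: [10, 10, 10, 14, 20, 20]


Mean = 84/6 = 14
  (10-14)²=16
  (10-14)²=16
  (10-14)²=16
  (14-14)²=0
  (20-14)²=36
  (20-14)²=36
Σ(x-μ)² = 120
σ² = 120/6 = 20

σ = √(20) ≈ 4.4721


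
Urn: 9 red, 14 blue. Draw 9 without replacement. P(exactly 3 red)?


Hypergeometric: C(9,3)×C(14,6)/C(23,9)
= 84×3003/817190 = 11466/37145

P(X=3) = 11466/37145 ≈ 30.87%


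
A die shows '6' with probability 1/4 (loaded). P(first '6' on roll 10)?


Geometric: P(X=10) = (1-p)^(k-1)×p = (3/4)^9×1/4 = 19683/1048576

P(X=10) = 19683/1048576 ≈ 1.88%


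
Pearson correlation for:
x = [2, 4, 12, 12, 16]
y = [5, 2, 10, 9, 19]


n=5, Σx=46, Σy=45, Σxy=550, Σx²=564, Σy²=571
r = (5×550 - 46×45)/√((5×564 - 46²)(5×571 - 45²))
= 680/√(704×830) = 680/√584320 ≈ 680/764.4083 ≈ 0.8896

r ≈ 0.8896


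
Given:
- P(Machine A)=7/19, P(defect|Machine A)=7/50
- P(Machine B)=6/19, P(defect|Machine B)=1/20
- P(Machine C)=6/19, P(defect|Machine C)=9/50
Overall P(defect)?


P(B) = Σ P(B|Aᵢ)×P(Aᵢ)
  7/50×7/19 = 49/950
  1/20×6/19 = 3/190
  9/50×6/19 = 27/475
Sum = 59/475

P(defect) = 59/475 ≈ 12.42%


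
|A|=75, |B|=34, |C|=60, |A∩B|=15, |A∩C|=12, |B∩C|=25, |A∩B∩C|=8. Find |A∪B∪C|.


|A∪B∪C| = 75+34+60-15-12-25+8 = 125

|A∪B∪C| = 125


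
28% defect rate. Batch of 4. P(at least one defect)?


P(all good) = (18/25)^4 = 104976/390625
P(≥1 defect) = 285649/390625

P = 285649/390625 ≈ 73.13%


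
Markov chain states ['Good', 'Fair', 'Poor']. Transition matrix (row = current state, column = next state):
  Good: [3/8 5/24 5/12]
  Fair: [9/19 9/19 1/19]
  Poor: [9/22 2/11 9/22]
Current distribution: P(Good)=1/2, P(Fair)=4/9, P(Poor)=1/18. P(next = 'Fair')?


P(next=Fair) = Σᵢ P(now=i)×P(i→Fair)
= 1/2×5/24 + 4/9×9/19 + 1/18×2/11
= 5/48 + 4/19 + 1/99 = 9775/30096

P = 9775/30096 ≈ 0.3248


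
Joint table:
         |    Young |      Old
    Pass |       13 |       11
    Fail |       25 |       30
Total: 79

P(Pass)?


P(Pass) = (13+11)/79 = 24/79

P(Pass) = 24/79 ≈ 30.38%


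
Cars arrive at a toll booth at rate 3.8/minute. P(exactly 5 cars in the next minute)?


Poisson(λ=3.8): P(X=5) = e^(-λ)×λ^k/k!
= e^(-3.8) × 3.8^5 / 5!
≈ 0.02237077186 × 792.35168 / 120 ≈ 0.147713

P(X=5) ≈ 0.147713 ≈ 14.77%


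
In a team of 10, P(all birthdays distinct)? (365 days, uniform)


P(all different) = Π(365-i)/365 for i=0..9
= (365/365)×(364/365)×...×(356/365)
= 0.883052

P ≈ 0.8831 ≈ 88.31%


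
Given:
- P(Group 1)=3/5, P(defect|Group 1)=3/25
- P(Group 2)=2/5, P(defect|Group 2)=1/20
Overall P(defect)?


P(B) = Σ P(B|Aᵢ)×P(Aᵢ)
  3/25×3/5 = 9/125
  1/20×2/5 = 1/50
Sum = 23/250

P(defect) = 23/250 ≈ 9.20%


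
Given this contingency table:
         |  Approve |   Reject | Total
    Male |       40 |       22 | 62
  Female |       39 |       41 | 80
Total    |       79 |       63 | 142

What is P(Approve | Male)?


P(Approve | Male) = 40/(40+22) = 40/62 = 20/31

P(Approve|Male) = 20/31 ≈ 64.52%
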